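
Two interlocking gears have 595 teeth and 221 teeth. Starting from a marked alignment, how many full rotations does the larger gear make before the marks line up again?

13 rotations

They are all back at their starting positions together after one LCM of the periods.
595 = 5 × 7 × 17
221 = 13 × 17
LCM(595, 221) = 5 × 7 × 13 × 17 = 7735.
Rotations for period 595: 7735 / 595 = 13.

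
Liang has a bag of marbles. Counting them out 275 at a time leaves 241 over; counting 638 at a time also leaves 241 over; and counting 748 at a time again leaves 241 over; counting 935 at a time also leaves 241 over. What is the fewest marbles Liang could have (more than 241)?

N − 241 must be a common multiple of 275, 638, 748, and 935.
275 = 5^2 × 11
638 = 2 × 11 × 29
748 = 2^2 × 11 × 17
935 = 5 × 11 × 17
LCM(275, 638, 748, 935) = 2^2 × 5^2 × 11 × 17 × 29 = 542300.
Smallest N > 241 is LCM + 241 = 542300 + 241 = 542541.

542541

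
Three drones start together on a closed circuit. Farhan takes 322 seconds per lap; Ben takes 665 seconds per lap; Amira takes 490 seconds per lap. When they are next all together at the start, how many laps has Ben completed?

322 laps

The first common completion time is the LCM of the periods.
322 = 2 × 7 × 23
665 = 5 × 7 × 19
490 = 2 × 5 × 7^2
LCM(322, 665, 490) = 2 × 5 × 7^2 × 19 × 23 = 214130.
Laps for period 665: 214130 / 665 = 322.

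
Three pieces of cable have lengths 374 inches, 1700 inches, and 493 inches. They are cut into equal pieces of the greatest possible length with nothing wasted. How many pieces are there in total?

Piece length = gcd(374, 1700, 493).
374 = 2 × 11 × 17
1700 = 2^2 × 5^2 × 17
493 = 17 × 29
gcd(374, 1700, 493) = 17.
Total pieces = 374/17 + 1700/17 + 493/17 = 22 + 100 + 29 = 151.

151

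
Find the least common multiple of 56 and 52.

728

56 = 2^3 × 7
52 = 2^2 × 13
LCM(56, 52) = 2^3 × 7 × 13 = 728.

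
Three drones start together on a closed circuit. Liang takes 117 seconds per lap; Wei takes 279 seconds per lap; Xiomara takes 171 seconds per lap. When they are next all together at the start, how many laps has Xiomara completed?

403 laps

All finish a whole number of cycles simultaneously at t = LCM of the periods.
117 = 3^2 × 13
279 = 3^2 × 31
171 = 3^2 × 19
LCM(117, 279, 171) = 3^2 × 13 × 19 × 31 = 68913.
Laps for period 171: 68913 / 171 = 403.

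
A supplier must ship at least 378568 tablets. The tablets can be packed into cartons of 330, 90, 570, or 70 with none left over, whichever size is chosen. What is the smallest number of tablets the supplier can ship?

The number of tablets must be a common multiple of 330, 90, 570, and 70, so a multiple of their LCM.
330 = 2 × 3 × 5 × 11
90 = 2 × 3^2 × 5
570 = 2 × 3 × 5 × 19
70 = 2 × 5 × 7
LCM(330, 90, 570, 70) = 2 × 3^2 × 5 × 7 × 11 × 19 = 131670.
Smallest multiple of 131670 that is ≥ 378568: ⌈378568/131670⌉ × 131670 = 3 × 131670 = 395010.

395010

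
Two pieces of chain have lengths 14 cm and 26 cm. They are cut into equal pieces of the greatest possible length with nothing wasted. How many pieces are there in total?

Piece length = gcd(14, 26).
14 = 2 × 7
26 = 2 × 13
gcd(14, 26) = 2.
Total pieces = 14/2 + 26/2 = 7 + 13 = 20.

20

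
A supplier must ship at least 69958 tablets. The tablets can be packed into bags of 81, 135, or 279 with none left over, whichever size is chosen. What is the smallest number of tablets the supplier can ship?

75330

The number of tablets must be a common multiple of 81, 135, and 279, so a multiple of their LCM.
81 = 3^4
135 = 3^3 × 5
279 = 3^2 × 31
LCM(81, 135, 279) = 3^4 × 5 × 31 = 12555.
Smallest multiple of 12555 that is ≥ 69958: ⌈69958/12555⌉ × 12555 = 6 × 12555 = 75330.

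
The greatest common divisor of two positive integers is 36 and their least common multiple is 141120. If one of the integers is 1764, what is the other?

2880

For two integers, gcd × lcm = product, so the other is (36 × 141120) / 1764 = 5080320 / 1764 = 2880.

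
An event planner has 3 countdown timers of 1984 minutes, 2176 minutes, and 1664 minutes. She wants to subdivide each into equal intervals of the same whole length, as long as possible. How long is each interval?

The interval must divide each timer length; the longest such is the gcd.
1984 = 2^6 × 31
2176 = 2^7 × 17
1664 = 2^7 × 13
gcd(1984, 2176, 1664) = 2^6 = 64.

64 minutes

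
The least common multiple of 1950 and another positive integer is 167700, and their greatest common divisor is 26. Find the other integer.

gcd × lcm = product of the two integers, so the other integer is (26 × 167700) / 1950 = 2236.

2236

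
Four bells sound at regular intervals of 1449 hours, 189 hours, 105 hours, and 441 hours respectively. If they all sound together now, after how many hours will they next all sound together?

152145 hours

They coincide at every common multiple of the periods; the first is the LCM.
1449 = 3^2 × 7 × 23
189 = 3^3 × 7
105 = 3 × 5 × 7
441 = 3^2 × 7^2
LCM(1449, 189, 105, 441) = 3^3 × 5 × 7^2 × 23 = 152145.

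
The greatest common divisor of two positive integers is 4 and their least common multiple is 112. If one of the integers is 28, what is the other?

For two integers, gcd × lcm = product, so the other is (4 × 112) / 28 = 448 / 28 = 16.

16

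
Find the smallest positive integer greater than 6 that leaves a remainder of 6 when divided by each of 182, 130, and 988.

N − 6 must be a common multiple of 182, 130, and 988.
182 = 2 × 7 × 13
130 = 2 × 5 × 13
988 = 2^2 × 13 × 19
LCM(182, 130, 988) = 2^2 × 5 × 7 × 13 × 19 = 34580.
Smallest N > 6 is LCM + 6 = 34580 + 6 = 34586.

34586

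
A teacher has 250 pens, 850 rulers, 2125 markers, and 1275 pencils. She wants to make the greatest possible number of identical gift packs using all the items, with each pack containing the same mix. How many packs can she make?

25 packs

The pack count must divide each quantity, so the greatest is gcd(250, 850, 2125, 1275).
250 = 2 × 5^3
850 = 2 × 5^2 × 17
2125 = 5^3 × 17
1275 = 3 × 5^2 × 17
gcd(250, 850, 2125, 1275) = 5^2 = 25.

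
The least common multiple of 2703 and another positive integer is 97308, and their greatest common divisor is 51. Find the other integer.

gcd × lcm = product of the two integers, so the other integer is (51 × 97308) / 2703 = 1836.

1836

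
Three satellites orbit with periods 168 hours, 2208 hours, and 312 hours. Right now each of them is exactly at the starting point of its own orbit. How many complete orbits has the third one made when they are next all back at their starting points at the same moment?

644 orbits

The first common completion time is the LCM of the periods.
168 = 2^3 × 3 × 7
2208 = 2^5 × 3 × 23
312 = 2^3 × 3 × 13
LCM(168, 2208, 312) = 2^5 × 3 × 7 × 13 × 23 = 200928.
Orbits for period 312: 200928 / 312 = 644.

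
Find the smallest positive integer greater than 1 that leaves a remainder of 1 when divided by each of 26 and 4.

N − 1 must be a common multiple of 26 and 4.
26 = 2 × 13
4 = 2^2
LCM(26, 4) = 2^2 × 13 = 52.
Smallest N > 1 is LCM + 1 = 52 + 1 = 53.

53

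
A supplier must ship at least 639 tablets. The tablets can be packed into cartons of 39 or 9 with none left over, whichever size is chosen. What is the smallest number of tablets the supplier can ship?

702

The number of tablets must be a common multiple of 39 and 9, so a multiple of their LCM.
39 = 3 × 13
9 = 3^2
LCM(39, 9) = 3^2 × 13 = 117.
Smallest multiple of 117 that is ≥ 639: ⌈639/117⌉ × 117 = 6 × 117 = 702.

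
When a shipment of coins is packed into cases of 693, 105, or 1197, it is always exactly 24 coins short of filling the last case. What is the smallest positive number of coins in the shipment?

65811

Being 24 short of a full case of size k means N ≡ −24 (mod k), i.e. N + 24 is a multiple of each size.
693 = 3^2 × 7 × 11
105 = 3 × 5 × 7
1197 = 3^2 × 7 × 19
LCM(693, 105, 1197) = 3^2 × 5 × 7 × 11 × 19 = 65835.
Smallest positive N is 65835 − 24 = 65811.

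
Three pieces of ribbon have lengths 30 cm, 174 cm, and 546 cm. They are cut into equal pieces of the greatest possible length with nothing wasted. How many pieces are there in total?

125

Piece length = gcd(30, 174, 546).
30 = 2 × 3 × 5
174 = 2 × 3 × 29
546 = 2 × 3 × 7 × 13
gcd(30, 174, 546) = 2 × 3 = 6.
Total pieces = 30/6 + 174/6 + 546/6 = 5 + 29 + 91 = 125.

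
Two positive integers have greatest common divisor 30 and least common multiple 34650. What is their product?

1039500

For any two positive integers, gcd × lcm = product = 30 × 34650 = 1039500.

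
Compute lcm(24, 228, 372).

24 = 2^3 × 3
228 = 2^2 × 3 × 19
372 = 2^2 × 3 × 31
LCM(24, 228, 372) = 2^3 × 3 × 19 × 31 = 14136.

14136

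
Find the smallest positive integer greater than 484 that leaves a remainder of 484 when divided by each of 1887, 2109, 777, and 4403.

251455

N − 484 must be a common multiple of 1887, 2109, 777, and 4403.
1887 = 3 × 17 × 37
2109 = 3 × 19 × 37
777 = 3 × 7 × 37
4403 = 7 × 17 × 37
LCM(1887, 2109, 777, 4403) = 3 × 7 × 17 × 19 × 37 = 250971.
Smallest N > 484 is LCM + 484 = 250971 + 484 = 251455.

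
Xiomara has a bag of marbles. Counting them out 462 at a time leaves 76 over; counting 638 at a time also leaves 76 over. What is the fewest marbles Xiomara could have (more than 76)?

N − 76 must be a common multiple of 462 and 638.
462 = 2 × 3 × 7 × 11
638 = 2 × 11 × 29
LCM(462, 638) = 2 × 3 × 7 × 11 × 29 = 13398.
Smallest N > 76 is LCM + 76 = 13398 + 76 = 13474.

13474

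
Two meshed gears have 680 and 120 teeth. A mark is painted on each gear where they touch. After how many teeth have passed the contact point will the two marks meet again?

2040 teeth

We need the least common multiple of the intervals.
680 = 2^3 × 5 × 17
120 = 2^3 × 3 × 5
LCM(680, 120) = 2^3 × 3 × 5 × 17 = 2040.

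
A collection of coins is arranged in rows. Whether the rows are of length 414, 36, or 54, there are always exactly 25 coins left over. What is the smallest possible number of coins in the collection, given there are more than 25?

N − 25 must be a common multiple of 414, 36, and 54.
414 = 2 × 3^2 × 23
36 = 2^2 × 3^2
54 = 2 × 3^3
LCM(414, 36, 54) = 2^2 × 3^3 × 23 = 2484.
Smallest N > 25 is LCM + 25 = 2484 + 25 = 2509.

2509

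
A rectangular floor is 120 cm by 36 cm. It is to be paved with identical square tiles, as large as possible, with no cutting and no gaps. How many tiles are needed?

30

Tile side = gcd(120, 36).
120 = 2^3 × 3 × 5
36 = 2^2 × 3^2
gcd(120, 36) = 2^2 × 3 = 12.
Tiles: (120/12) × (36/12) = 10 × 3 = 30.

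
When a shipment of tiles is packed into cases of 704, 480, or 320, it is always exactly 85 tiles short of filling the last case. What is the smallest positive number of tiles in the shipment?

Being 85 short of a full case of size k means N ≡ −85 (mod k), i.e. N + 85 is a multiple of each size.
704 = 2^6 × 11
480 = 2^5 × 3 × 5
320 = 2^6 × 5
LCM(704, 480, 320) = 2^6 × 3 × 5 × 11 = 10560.
Smallest positive N is 10560 − 85 = 10475.

10475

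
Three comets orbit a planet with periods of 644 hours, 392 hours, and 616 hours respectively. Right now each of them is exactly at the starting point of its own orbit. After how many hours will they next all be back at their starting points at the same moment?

99176 hours

The first simultaneous occurrence is after LCM of the individual periods.
644 = 2^2 × 7 × 23
392 = 2^3 × 7^2
616 = 2^3 × 7 × 11
LCM(644, 392, 616) = 2^3 × 7^2 × 11 × 23 = 99176.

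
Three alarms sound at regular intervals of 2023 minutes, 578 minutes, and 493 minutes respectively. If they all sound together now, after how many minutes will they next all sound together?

117334 minutes

They coincide at every common multiple of the periods; the first is the LCM.
2023 = 7 × 17^2
578 = 2 × 17^2
493 = 17 × 29
LCM(2023, 578, 493) = 2 × 7 × 17^2 × 29 = 117334.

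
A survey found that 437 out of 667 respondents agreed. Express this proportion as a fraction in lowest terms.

19/29

437 = 19 × 23
667 = 23 × 29
gcd(437, 667) = 23.
Divide numerator and denominator by 23: 437/667 = 19/29.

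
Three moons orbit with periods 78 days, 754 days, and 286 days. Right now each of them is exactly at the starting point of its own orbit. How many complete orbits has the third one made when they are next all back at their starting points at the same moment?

The first common completion time is the LCM of the periods.
78 = 2 × 3 × 13
754 = 2 × 13 × 29
286 = 2 × 11 × 13
LCM(78, 754, 286) = 2 × 3 × 11 × 13 × 29 = 24882.
Orbits for period 286: 24882 / 286 = 87.

87 orbits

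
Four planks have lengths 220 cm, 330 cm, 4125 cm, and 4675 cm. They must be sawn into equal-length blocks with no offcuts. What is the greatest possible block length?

The block length must divide every plank, so the greatest is gcd(220, 330, 4125, 4675).
220 = 2^2 × 5 × 11
330 = 2 × 3 × 5 × 11
4125 = 3 × 5^3 × 11
4675 = 5^2 × 11 × 17
gcd(220, 330, 4125, 4675) = 5 × 11 = 55.

55 cm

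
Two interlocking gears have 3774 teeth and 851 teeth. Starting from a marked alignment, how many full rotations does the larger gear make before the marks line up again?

They are all back at their starting positions together after one LCM of the periods.
3774 = 2 × 3 × 17 × 37
851 = 23 × 37
LCM(3774, 851) = 2 × 3 × 17 × 23 × 37 = 86802.
Rotations for period 3774: 86802 / 3774 = 23.

23 rotations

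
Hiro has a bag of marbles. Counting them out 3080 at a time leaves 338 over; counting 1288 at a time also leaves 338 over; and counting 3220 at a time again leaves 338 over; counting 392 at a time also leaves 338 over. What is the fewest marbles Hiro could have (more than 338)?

496218

N − 338 must be a common multiple of 3080, 1288, 3220, and 392.
3080 = 2^3 × 5 × 7 × 11
1288 = 2^3 × 7 × 23
3220 = 2^2 × 5 × 7 × 23
392 = 2^3 × 7^2
LCM(3080, 1288, 3220, 392) = 2^3 × 5 × 7^2 × 11 × 23 = 495880.
Smallest N > 338 is LCM + 338 = 495880 + 338 = 496218.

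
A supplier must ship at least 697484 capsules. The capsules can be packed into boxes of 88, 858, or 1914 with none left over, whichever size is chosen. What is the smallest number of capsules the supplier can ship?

796224

The number of capsules must be a common multiple of 88, 858, and 1914, so a multiple of their LCM.
88 = 2^3 × 11
858 = 2 × 3 × 11 × 13
1914 = 2 × 3 × 11 × 29
LCM(88, 858, 1914) = 2^3 × 3 × 11 × 13 × 29 = 99528.
Smallest multiple of 99528 that is ≥ 697484: ⌈697484/99528⌉ × 99528 = 8 × 99528 = 796224.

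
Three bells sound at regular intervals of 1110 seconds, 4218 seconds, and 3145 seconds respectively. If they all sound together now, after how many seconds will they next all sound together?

The first simultaneous occurrence is after LCM of the individual periods.
1110 = 2 × 3 × 5 × 37
4218 = 2 × 3 × 19 × 37
3145 = 5 × 17 × 37
LCM(1110, 4218, 3145) = 2 × 3 × 5 × 17 × 19 × 37 = 358530.

358530 seconds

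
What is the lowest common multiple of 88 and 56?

88 = 2^3 × 11
56 = 2^3 × 7
LCM(88, 56) = 2^3 × 7 × 11 = 616.

616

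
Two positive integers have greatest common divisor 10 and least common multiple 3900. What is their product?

For any two positive integers, gcd × lcm = product = 10 × 3900 = 39000.

39000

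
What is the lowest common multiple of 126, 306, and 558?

126 = 2 × 3^2 × 7
306 = 2 × 3^2 × 17
558 = 2 × 3^2 × 31
LCM(126, 306, 558) = 2 × 3^2 × 7 × 17 × 31 = 66402.

66402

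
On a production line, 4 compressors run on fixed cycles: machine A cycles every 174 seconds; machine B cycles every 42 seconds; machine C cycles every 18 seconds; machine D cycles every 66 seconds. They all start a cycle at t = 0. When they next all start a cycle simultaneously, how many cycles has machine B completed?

They are all back at their starting positions together after one LCM of the periods.
174 = 2 × 3 × 29
42 = 2 × 3 × 7
18 = 2 × 3^2
66 = 2 × 3 × 11
LCM(174, 42, 18, 66) = 2 × 3^2 × 7 × 11 × 29 = 40194.
Cycles for period 42: 40194 / 42 = 957.

957 cycles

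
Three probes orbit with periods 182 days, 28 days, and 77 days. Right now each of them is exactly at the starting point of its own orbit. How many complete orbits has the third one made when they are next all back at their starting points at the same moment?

52 orbits

They are all back at their starting positions together after one LCM of the periods.
182 = 2 × 7 × 13
28 = 2^2 × 7
77 = 7 × 11
LCM(182, 28, 77) = 2^2 × 7 × 11 × 13 = 4004.
Orbits for period 77: 4004 / 77 = 52.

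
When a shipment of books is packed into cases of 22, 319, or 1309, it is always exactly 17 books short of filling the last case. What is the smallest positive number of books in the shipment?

75905

Being 17 short of a full case of size k means N ≡ −17 (mod k), i.e. N + 17 is a multiple of each size.
22 = 2 × 11
319 = 11 × 29
1309 = 7 × 11 × 17
LCM(22, 319, 1309) = 2 × 7 × 11 × 17 × 29 = 75922.
Smallest positive N is 75922 − 17 = 75905.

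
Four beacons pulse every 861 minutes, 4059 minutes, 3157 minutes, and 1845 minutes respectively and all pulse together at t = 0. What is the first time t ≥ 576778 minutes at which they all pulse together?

Joint pulses occur at multiples of LCM(861, 4059, 3157, 1845).
861 = 3 × 7 × 41
4059 = 3^2 × 11 × 41
3157 = 7 × 11 × 41
1845 = 3^2 × 5 × 41
LCM(861, 4059, 3157, 1845) = 3^2 × 5 × 7 × 11 × 41 = 142065.
Smallest multiple of 142065 that is ≥ 576778: ⌈576778/142065⌉ × 142065 = 5 × 142065 = 710325.

710325 minutes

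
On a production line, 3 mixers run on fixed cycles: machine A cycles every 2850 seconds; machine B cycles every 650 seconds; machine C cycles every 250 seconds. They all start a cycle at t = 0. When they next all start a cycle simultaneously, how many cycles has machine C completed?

741 cycles

The first common completion time is the LCM of the periods.
2850 = 2 × 3 × 5^2 × 19
650 = 2 × 5^2 × 13
250 = 2 × 5^3
LCM(2850, 650, 250) = 2 × 3 × 5^3 × 13 × 19 = 185250.
Cycles for period 250: 185250 / 250 = 741.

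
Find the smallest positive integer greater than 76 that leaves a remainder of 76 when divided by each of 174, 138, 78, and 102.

N − 76 must be a common multiple of 174, 138, 78, and 102.
174 = 2 × 3 × 29
138 = 2 × 3 × 23
78 = 2 × 3 × 13
102 = 2 × 3 × 17
LCM(174, 138, 78, 102) = 2 × 3 × 13 × 17 × 23 × 29 = 884442.
Smallest N > 76 is LCM + 76 = 884442 + 76 = 884518.

884518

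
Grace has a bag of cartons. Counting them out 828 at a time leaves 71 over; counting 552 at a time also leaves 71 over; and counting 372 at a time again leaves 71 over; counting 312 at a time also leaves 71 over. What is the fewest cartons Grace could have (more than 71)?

N − 71 must be a common multiple of 828, 552, 372, and 312.
828 = 2^2 × 3^2 × 23
552 = 2^3 × 3 × 23
372 = 2^2 × 3 × 31
312 = 2^3 × 3 × 13
LCM(828, 552, 372, 312) = 2^3 × 3^2 × 13 × 23 × 31 = 667368.
Smallest N > 71 is LCM + 71 = 667368 + 71 = 667439.

667439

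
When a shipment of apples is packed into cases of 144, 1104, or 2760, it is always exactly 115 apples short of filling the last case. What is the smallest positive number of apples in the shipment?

Being 115 short of a full case of size k means N ≡ −115 (mod k), i.e. N + 115 is a multiple of each size.
144 = 2^4 × 3^2
1104 = 2^4 × 3 × 23
2760 = 2^3 × 3 × 5 × 23
LCM(144, 1104, 2760) = 2^4 × 3^2 × 5 × 23 = 16560.
Smallest positive N is 16560 − 115 = 16445.

16445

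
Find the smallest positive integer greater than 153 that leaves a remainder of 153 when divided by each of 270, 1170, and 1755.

3663

N − 153 must be a common multiple of 270, 1170, and 1755.
270 = 2 × 3^3 × 5
1170 = 2 × 3^2 × 5 × 13
1755 = 3^3 × 5 × 13
LCM(270, 1170, 1755) = 2 × 3^3 × 5 × 13 = 3510.
Smallest N > 153 is LCM + 153 = 3510 + 153 = 3663.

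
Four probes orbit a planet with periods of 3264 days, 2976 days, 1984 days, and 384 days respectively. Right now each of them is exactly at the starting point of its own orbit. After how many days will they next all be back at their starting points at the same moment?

202368 days

The first simultaneous occurrence is after LCM of the individual periods.
3264 = 2^6 × 3 × 17
2976 = 2^5 × 3 × 31
1984 = 2^6 × 31
384 = 2^7 × 3
LCM(3264, 2976, 1984, 384) = 2^7 × 3 × 17 × 31 = 202368.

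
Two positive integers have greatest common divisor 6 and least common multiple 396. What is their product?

For any two positive integers, gcd × lcm = product = 6 × 396 = 2376.

2376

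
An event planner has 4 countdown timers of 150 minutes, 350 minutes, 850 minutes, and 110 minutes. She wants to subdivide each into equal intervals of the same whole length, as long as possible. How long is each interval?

The interval must divide each timer length; the longest such is the gcd.
150 = 2 × 3 × 5^2
350 = 2 × 5^2 × 7
850 = 2 × 5^2 × 17
110 = 2 × 5 × 11
gcd(150, 350, 850, 110) = 2 × 5 = 10.

10 minutes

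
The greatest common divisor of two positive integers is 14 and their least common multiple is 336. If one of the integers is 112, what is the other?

For two integers, gcd × lcm = product, so the other is (14 × 336) / 112 = 4704 / 112 = 42.

42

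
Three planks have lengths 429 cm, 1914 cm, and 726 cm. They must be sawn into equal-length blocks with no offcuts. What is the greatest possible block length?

The block length must divide every plank, so the greatest is gcd(429, 1914, 726).
429 = 3 × 11 × 13
1914 = 2 × 3 × 11 × 29
726 = 2 × 3 × 11^2
gcd(429, 1914, 726) = 3 × 11 = 33.

33 cm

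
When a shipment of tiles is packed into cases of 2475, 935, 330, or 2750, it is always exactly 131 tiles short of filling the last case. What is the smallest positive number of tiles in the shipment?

Being 131 short of a full case of size k means N ≡ −131 (mod k), i.e. N + 131 is a multiple of each size.
2475 = 3^2 × 5^2 × 11
935 = 5 × 11 × 17
330 = 2 × 3 × 5 × 11
2750 = 2 × 5^3 × 11
LCM(2475, 935, 330, 2750) = 2 × 3^2 × 5^3 × 11 × 17 = 420750.
Smallest positive N is 420750 − 131 = 420619.

420619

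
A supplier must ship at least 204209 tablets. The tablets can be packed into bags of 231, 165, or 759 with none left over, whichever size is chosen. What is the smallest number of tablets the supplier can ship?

The number of tablets must be a common multiple of 231, 165, and 759, so a multiple of their LCM.
231 = 3 × 7 × 11
165 = 3 × 5 × 11
759 = 3 × 11 × 23
LCM(231, 165, 759) = 3 × 5 × 7 × 11 × 23 = 26565.
Smallest multiple of 26565 that is ≥ 204209: ⌈204209/26565⌉ × 26565 = 8 × 26565 = 212520.

212520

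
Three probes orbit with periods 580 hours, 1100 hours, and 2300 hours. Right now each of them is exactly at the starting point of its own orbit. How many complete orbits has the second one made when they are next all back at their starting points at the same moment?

667 orbits

They are all back at their starting positions together after one LCM of the periods.
580 = 2^2 × 5 × 29
1100 = 2^2 × 5^2 × 11
2300 = 2^2 × 5^2 × 23
LCM(580, 1100, 2300) = 2^2 × 5^2 × 11 × 23 × 29 = 733700.
Orbits for period 1100: 733700 / 1100 = 667.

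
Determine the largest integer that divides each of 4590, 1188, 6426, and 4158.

54

4590 = 2 × 3^3 × 5 × 17
1188 = 2^2 × 3^3 × 11
6426 = 2 × 3^3 × 7 × 17
4158 = 2 × 3^3 × 7 × 11
gcd(4590, 1188, 6426, 4158) = 2 × 3^3 = 54.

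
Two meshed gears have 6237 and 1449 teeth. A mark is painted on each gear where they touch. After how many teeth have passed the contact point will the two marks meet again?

The first simultaneous occurrence is after LCM of the individual periods.
6237 = 3^4 × 7 × 11
1449 = 3^2 × 7 × 23
LCM(6237, 1449) = 3^4 × 7 × 11 × 23 = 143451.

143451 teeth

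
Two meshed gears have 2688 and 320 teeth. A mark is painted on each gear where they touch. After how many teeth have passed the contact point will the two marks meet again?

13440 teeth

They coincide at every common multiple of the periods; the first is the LCM.
2688 = 2^7 × 3 × 7
320 = 2^6 × 5
LCM(2688, 320) = 2^7 × 3 × 5 × 7 = 13440.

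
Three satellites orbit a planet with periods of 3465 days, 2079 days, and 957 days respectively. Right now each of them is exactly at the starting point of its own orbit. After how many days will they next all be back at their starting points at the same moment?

We need the least common multiple of the intervals.
3465 = 3^2 × 5 × 7 × 11
2079 = 3^3 × 7 × 11
957 = 3 × 11 × 29
LCM(3465, 2079, 957) = 3^3 × 5 × 7 × 11 × 29 = 301455.

301455 days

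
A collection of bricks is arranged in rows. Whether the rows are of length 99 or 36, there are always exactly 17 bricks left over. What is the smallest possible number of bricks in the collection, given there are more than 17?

413

N − 17 must be a common multiple of 99 and 36.
99 = 3^2 × 11
36 = 2^2 × 3^2
LCM(99, 36) = 2^2 × 3^2 × 11 = 396.
Smallest N > 17 is LCM + 17 = 396 + 17 = 413.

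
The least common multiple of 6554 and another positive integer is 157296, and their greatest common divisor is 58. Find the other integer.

1392

gcd × lcm = product of the two integers, so the other integer is (58 × 157296) / 6554 = 1392.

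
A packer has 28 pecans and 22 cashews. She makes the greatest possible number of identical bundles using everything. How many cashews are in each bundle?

Number of bundles = gcd(28, 22).
28 = 2^2 × 7
22 = 2 × 11
gcd(28, 22) = 2.
cashews per bundle = 22 / 2 = 11.

11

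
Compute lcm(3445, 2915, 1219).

3445 = 5 × 13 × 53
2915 = 5 × 11 × 53
1219 = 23 × 53
LCM(3445, 2915, 1219) = 5 × 11 × 13 × 23 × 53 = 871585.

871585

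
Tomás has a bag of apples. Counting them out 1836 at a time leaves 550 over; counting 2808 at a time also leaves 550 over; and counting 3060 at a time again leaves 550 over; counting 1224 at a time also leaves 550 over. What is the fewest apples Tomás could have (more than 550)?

N − 550 must be a common multiple of 1836, 2808, 3060, and 1224.
1836 = 2^2 × 3^3 × 17
2808 = 2^3 × 3^3 × 13
3060 = 2^2 × 3^2 × 5 × 17
1224 = 2^3 × 3^2 × 17
LCM(1836, 2808, 3060, 1224) = 2^3 × 3^3 × 5 × 13 × 17 = 238680.
Smallest N > 550 is LCM + 550 = 238680 + 550 = 239230.

239230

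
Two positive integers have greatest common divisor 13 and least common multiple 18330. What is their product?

For any two positive integers, gcd × lcm = product = 13 × 18330 = 238290.

238290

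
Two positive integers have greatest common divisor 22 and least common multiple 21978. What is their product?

For any two positive integers, gcd × lcm = product = 22 × 21978 = 483516.

483516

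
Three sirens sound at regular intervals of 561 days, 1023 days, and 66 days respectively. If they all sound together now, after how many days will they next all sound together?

We need the least common multiple of the intervals.
561 = 3 × 11 × 17
1023 = 3 × 11 × 31
66 = 2 × 3 × 11
LCM(561, 1023, 66) = 2 × 3 × 11 × 17 × 31 = 34782.

34782 days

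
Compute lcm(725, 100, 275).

725 = 5^2 × 29
100 = 2^2 × 5^2
275 = 5^2 × 11
LCM(725, 100, 275) = 2^2 × 5^2 × 11 × 29 = 31900.

31900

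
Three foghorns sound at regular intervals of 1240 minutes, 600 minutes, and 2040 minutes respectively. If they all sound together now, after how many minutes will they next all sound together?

316200 minutes

The first simultaneous occurrence is after LCM of the individual periods.
1240 = 2^3 × 5 × 31
600 = 2^3 × 3 × 5^2
2040 = 2^3 × 3 × 5 × 17
LCM(1240, 600, 2040) = 2^3 × 3 × 5^2 × 17 × 31 = 316200.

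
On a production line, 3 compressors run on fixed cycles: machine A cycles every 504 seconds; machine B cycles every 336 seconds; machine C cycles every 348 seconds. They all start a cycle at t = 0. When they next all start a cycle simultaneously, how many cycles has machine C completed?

84 cycles

The first common completion time is the LCM of the periods.
504 = 2^3 × 3^2 × 7
336 = 2^4 × 3 × 7
348 = 2^2 × 3 × 29
LCM(504, 336, 348) = 2^4 × 3^2 × 7 × 29 = 29232.
Cycles for period 348: 29232 / 348 = 84.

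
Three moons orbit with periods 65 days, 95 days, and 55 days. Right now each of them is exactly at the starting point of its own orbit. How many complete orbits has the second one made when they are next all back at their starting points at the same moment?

143 orbits

They are all back at their starting positions together after one LCM of the periods.
65 = 5 × 13
95 = 5 × 19
55 = 5 × 11
LCM(65, 95, 55) = 5 × 11 × 13 × 19 = 13585.
Orbits for period 95: 13585 / 95 = 143.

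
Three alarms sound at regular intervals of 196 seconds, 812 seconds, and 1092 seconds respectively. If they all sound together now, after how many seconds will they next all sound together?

221676 seconds

The first simultaneous occurrence is after LCM of the individual periods.
196 = 2^2 × 7^2
812 = 2^2 × 7 × 29
1092 = 2^2 × 3 × 7 × 13
LCM(196, 812, 1092) = 2^2 × 3 × 7^2 × 13 × 29 = 221676.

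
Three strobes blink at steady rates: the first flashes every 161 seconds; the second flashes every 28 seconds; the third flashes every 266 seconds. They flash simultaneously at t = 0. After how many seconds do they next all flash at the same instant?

12236 seconds

They coincide at every common multiple of the periods; the first is the LCM.
161 = 7 × 23
28 = 2^2 × 7
266 = 2 × 7 × 19
LCM(161, 28, 266) = 2^2 × 7 × 19 × 23 = 12236.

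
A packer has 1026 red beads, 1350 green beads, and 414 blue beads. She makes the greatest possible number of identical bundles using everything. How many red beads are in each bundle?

57

Number of bundles = gcd(1026, 1350, 414).
1026 = 2 × 3^3 × 19
1350 = 2 × 3^3 × 5^2
414 = 2 × 3^2 × 23
gcd(1026, 1350, 414) = 2 × 3^2 = 18.
red beads per bundle = 1026 / 18 = 57.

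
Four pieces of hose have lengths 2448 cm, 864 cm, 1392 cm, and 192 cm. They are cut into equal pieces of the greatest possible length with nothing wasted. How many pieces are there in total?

Piece length = gcd(2448, 864, 1392, 192).
2448 = 2^4 × 3^2 × 17
864 = 2^5 × 3^3
1392 = 2^4 × 3 × 29
192 = 2^6 × 3
gcd(2448, 864, 1392, 192) = 2^4 × 3 = 48.
Total pieces = 2448/48 + 864/48 + 1392/48 + 192/48 = 51 + 18 + 29 + 4 = 102.

102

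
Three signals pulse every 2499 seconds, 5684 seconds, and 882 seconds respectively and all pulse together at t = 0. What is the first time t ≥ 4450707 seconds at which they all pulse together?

Joint pulses occur at multiples of LCM(2499, 5684, 882).
2499 = 3 × 7^2 × 17
5684 = 2^2 × 7^2 × 29
882 = 2 × 3^2 × 7^2
LCM(2499, 5684, 882) = 2^2 × 3^2 × 7^2 × 17 × 29 = 869652.
Smallest multiple of 869652 that is ≥ 4450707: ⌈4450707/869652⌉ × 869652 = 6 × 869652 = 5217912.

5217912 seconds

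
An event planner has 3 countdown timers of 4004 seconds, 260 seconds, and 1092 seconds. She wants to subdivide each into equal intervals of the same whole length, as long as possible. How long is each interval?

52 seconds

The interval must divide each timer length; the longest such is the gcd.
4004 = 2^2 × 7 × 11 × 13
260 = 2^2 × 5 × 13
1092 = 2^2 × 3 × 7 × 13
gcd(4004, 260, 1092) = 2^2 × 13 = 52.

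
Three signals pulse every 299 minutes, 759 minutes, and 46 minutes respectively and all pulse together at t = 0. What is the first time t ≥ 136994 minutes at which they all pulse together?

Joint pulses occur at multiples of LCM(299, 759, 46).
299 = 13 × 23
759 = 3 × 11 × 23
46 = 2 × 23
LCM(299, 759, 46) = 2 × 3 × 11 × 13 × 23 = 19734.
Smallest multiple of 19734 that is ≥ 136994: ⌈136994/19734⌉ × 19734 = 7 × 19734 = 138138.

138138 minutes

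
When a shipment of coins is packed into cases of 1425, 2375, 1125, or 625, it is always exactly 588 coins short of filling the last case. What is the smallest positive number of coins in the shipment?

106287

Being 588 short of a full case of size k means N ≡ −588 (mod k), i.e. N + 588 is a multiple of each size.
1425 = 3 × 5^2 × 19
2375 = 5^3 × 19
1125 = 3^2 × 5^3
625 = 5^4
LCM(1425, 2375, 1125, 625) = 3^2 × 5^4 × 19 = 106875.
Smallest positive N is 106875 − 588 = 106287.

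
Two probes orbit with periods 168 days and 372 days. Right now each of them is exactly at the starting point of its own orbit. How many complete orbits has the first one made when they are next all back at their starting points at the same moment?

They are all back at their starting positions together after one LCM of the periods.
168 = 2^3 × 3 × 7
372 = 2^2 × 3 × 31
LCM(168, 372) = 2^3 × 3 × 7 × 31 = 5208.
Orbits for period 168: 5208 / 168 = 31.

31 orbits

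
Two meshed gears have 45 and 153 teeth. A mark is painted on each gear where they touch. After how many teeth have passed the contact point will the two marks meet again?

765 teeth

We need the least common multiple of the intervals.
45 = 3^2 × 5
153 = 3^2 × 17
LCM(45, 153) = 3^2 × 5 × 17 = 765.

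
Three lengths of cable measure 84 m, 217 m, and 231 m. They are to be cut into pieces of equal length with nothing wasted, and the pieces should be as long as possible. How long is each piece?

The greatest length dividing all of 84, 217, and 231 is their gcd.
84 = 2^2 × 3 × 7
217 = 7 × 31
231 = 3 × 7 × 11
gcd(84, 217, 231) = 7.

7 m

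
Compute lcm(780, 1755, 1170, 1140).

133380

780 = 2^2 × 3 × 5 × 13
1755 = 3^3 × 5 × 13
1170 = 2 × 3^2 × 5 × 13
1140 = 2^2 × 3 × 5 × 19
LCM(780, 1755, 1170, 1140) = 2^2 × 3^3 × 5 × 13 × 19 = 133380.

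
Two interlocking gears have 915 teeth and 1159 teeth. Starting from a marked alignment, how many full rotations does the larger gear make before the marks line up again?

15 rotations

All finish a whole number of cycles simultaneously at t = LCM of the periods.
915 = 3 × 5 × 61
1159 = 19 × 61
LCM(915, 1159) = 3 × 5 × 19 × 61 = 17385.
Rotations for period 1159: 17385 / 1159 = 15.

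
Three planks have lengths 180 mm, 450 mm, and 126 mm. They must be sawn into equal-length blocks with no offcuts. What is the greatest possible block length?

This is the greatest common divisor of 180, 450, and 126.
180 = 2^2 × 3^2 × 5
450 = 2 × 3^2 × 5^2
126 = 2 × 3^2 × 7
gcd(180, 450, 126) = 2 × 3^2 = 18.

18 mm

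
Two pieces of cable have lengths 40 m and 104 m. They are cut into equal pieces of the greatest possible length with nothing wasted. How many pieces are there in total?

Piece length = gcd(40, 104).
40 = 2^3 × 5
104 = 2^3 × 13
gcd(40, 104) = 2^3 = 8.
Total pieces = 40/8 + 104/8 = 5 + 13 = 18.

18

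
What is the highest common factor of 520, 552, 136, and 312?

520 = 2^3 × 5 × 13
552 = 2^3 × 3 × 23
136 = 2^3 × 17
312 = 2^3 × 3 × 13
gcd(520, 552, 136, 312) = 2^3 = 8.

8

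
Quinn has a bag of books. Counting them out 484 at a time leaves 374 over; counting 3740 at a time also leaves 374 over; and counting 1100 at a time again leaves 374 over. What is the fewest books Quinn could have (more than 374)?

N − 374 must be a common multiple of 484, 3740, and 1100.
484 = 2^2 × 11^2
3740 = 2^2 × 5 × 11 × 17
1100 = 2^2 × 5^2 × 11
LCM(484, 3740, 1100) = 2^2 × 5^2 × 11^2 × 17 = 205700.
Smallest N > 374 is LCM + 374 = 205700 + 374 = 206074.

206074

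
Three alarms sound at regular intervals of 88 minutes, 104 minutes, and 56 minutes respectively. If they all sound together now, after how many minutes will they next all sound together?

8008 minutes

They coincide at every common multiple of the periods; the first is the LCM.
88 = 2^3 × 11
104 = 2^3 × 13
56 = 2^3 × 7
LCM(88, 104, 56) = 2^3 × 7 × 11 × 13 = 8008.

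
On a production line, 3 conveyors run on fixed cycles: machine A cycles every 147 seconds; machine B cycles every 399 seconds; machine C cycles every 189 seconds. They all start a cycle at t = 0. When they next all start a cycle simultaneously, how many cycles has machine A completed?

All finish a whole number of cycles simultaneously at t = LCM of the periods.
147 = 3 × 7^2
399 = 3 × 7 × 19
189 = 3^3 × 7
LCM(147, 399, 189) = 3^3 × 7^2 × 19 = 25137.
Cycles for period 147: 25137 / 147 = 171.

171 cycles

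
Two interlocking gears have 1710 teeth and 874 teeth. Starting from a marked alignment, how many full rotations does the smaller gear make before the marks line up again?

They are all back at their starting positions together after one LCM of the periods.
1710 = 2 × 3^2 × 5 × 19
874 = 2 × 19 × 23
LCM(1710, 874) = 2 × 3^2 × 5 × 19 × 23 = 39330.
Rotations for period 874: 39330 / 874 = 45.

45 rotations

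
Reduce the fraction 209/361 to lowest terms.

209 = 11 × 19
361 = 19^2
gcd(209, 361) = 19.
Divide numerator and denominator by 19: 209/361 = 11/19.

11/19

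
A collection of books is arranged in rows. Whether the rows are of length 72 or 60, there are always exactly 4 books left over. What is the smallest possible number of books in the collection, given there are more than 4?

N − 4 must be a common multiple of 72 and 60.
72 = 2^3 × 3^2
60 = 2^2 × 3 × 5
LCM(72, 60) = 2^3 × 3^2 × 5 = 360.
Smallest N > 4 is LCM + 4 = 360 + 4 = 364.

364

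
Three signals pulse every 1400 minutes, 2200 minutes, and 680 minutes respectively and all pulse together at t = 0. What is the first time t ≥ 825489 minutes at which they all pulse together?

1047200 minutes

Joint pulses occur at multiples of LCM(1400, 2200, 680).
1400 = 2^3 × 5^2 × 7
2200 = 2^3 × 5^2 × 11
680 = 2^3 × 5 × 17
LCM(1400, 2200, 680) = 2^3 × 5^2 × 7 × 11 × 17 = 261800.
Smallest multiple of 261800 that is ≥ 825489: ⌈825489/261800⌉ × 261800 = 4 × 261800 = 1047200.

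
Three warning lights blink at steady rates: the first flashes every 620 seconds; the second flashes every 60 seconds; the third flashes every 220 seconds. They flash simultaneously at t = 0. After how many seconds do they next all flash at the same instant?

20460 seconds

The first simultaneous occurrence is after LCM of the individual periods.
620 = 2^2 × 5 × 31
60 = 2^2 × 3 × 5
220 = 2^2 × 5 × 11
LCM(620, 60, 220) = 2^2 × 3 × 5 × 11 × 31 = 20460.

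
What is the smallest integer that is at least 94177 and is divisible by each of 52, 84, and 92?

100464

The integer must be a common multiple of 52, 84, and 92, so a multiple of their LCM.
52 = 2^2 × 13
84 = 2^2 × 3 × 7
92 = 2^2 × 23
LCM(52, 84, 92) = 2^2 × 3 × 7 × 13 × 23 = 25116.
Smallest multiple of 25116 that is ≥ 94177: ⌈94177/25116⌉ × 25116 = 4 × 25116 = 100464.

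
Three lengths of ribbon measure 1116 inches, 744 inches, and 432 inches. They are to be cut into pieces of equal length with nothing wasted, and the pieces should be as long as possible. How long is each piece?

Each piece length must divide every original length, so the longest possible is gcd(1116, 744, 432).
1116 = 2^2 × 3^2 × 31
744 = 2^3 × 3 × 31
432 = 2^4 × 3^3
gcd(1116, 744, 432) = 2^2 × 3 = 12.

12 inches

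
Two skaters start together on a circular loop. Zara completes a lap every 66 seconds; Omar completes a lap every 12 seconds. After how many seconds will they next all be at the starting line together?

132 seconds

They coincide at every common multiple of the periods; the first is the LCM.
66 = 2 × 3 × 11
12 = 2^2 × 3
LCM(66, 12) = 2^2 × 3 × 11 = 132.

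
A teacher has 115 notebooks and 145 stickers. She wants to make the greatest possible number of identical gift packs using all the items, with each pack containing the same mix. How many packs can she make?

5 packs

By the Euclidean algorithm:
145 = 1 × 115 + 30
115 = 3 × 30 + 25
30 = 1 × 25 + 5
25 = 5 × 5 + 0
gcd(115, 145) = 5.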